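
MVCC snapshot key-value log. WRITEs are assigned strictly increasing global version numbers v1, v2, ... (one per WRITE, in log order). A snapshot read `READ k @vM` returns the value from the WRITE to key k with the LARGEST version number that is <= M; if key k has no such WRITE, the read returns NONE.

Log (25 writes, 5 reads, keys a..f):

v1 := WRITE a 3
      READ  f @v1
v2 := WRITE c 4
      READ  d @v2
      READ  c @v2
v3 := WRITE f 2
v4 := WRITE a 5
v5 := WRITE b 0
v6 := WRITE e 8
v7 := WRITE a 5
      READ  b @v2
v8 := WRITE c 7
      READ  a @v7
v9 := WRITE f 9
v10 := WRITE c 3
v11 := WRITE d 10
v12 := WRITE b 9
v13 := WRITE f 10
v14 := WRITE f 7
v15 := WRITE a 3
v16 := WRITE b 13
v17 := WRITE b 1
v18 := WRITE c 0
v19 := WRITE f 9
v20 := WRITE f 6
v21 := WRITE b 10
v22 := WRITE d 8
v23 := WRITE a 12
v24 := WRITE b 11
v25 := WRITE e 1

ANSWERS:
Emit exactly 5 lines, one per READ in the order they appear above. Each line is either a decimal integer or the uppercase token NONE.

v1: WRITE a=3  (a history now [(1, 3)])
READ f @v1: history=[] -> no version <= 1 -> NONE
v2: WRITE c=4  (c history now [(2, 4)])
READ d @v2: history=[] -> no version <= 2 -> NONE
READ c @v2: history=[(2, 4)] -> pick v2 -> 4
v3: WRITE f=2  (f history now [(3, 2)])
v4: WRITE a=5  (a history now [(1, 3), (4, 5)])
v5: WRITE b=0  (b history now [(5, 0)])
v6: WRITE e=8  (e history now [(6, 8)])
v7: WRITE a=5  (a history now [(1, 3), (4, 5), (7, 5)])
READ b @v2: history=[(5, 0)] -> no version <= 2 -> NONE
v8: WRITE c=7  (c history now [(2, 4), (8, 7)])
READ a @v7: history=[(1, 3), (4, 5), (7, 5)] -> pick v7 -> 5
v9: WRITE f=9  (f history now [(3, 2), (9, 9)])
v10: WRITE c=3  (c history now [(2, 4), (8, 7), (10, 3)])
v11: WRITE d=10  (d history now [(11, 10)])
v12: WRITE b=9  (b history now [(5, 0), (12, 9)])
v13: WRITE f=10  (f history now [(3, 2), (9, 9), (13, 10)])
v14: WRITE f=7  (f history now [(3, 2), (9, 9), (13, 10), (14, 7)])
v15: WRITE a=3  (a history now [(1, 3), (4, 5), (7, 5), (15, 3)])
v16: WRITE b=13  (b history now [(5, 0), (12, 9), (16, 13)])
v17: WRITE b=1  (b history now [(5, 0), (12, 9), (16, 13), (17, 1)])
v18: WRITE c=0  (c history now [(2, 4), (8, 7), (10, 3), (18, 0)])
v19: WRITE f=9  (f history now [(3, 2), (9, 9), (13, 10), (14, 7), (19, 9)])
v20: WRITE f=6  (f history now [(3, 2), (9, 9), (13, 10), (14, 7), (19, 9), (20, 6)])
v21: WRITE b=10  (b history now [(5, 0), (12, 9), (16, 13), (17, 1), (21, 10)])
v22: WRITE d=8  (d history now [(11, 10), (22, 8)])
v23: WRITE a=12  (a history now [(1, 3), (4, 5), (7, 5), (15, 3), (23, 12)])
v24: WRITE b=11  (b history now [(5, 0), (12, 9), (16, 13), (17, 1), (21, 10), (24, 11)])
v25: WRITE e=1  (e history now [(6, 8), (25, 1)])

Answer: NONE
NONE
4
NONE
5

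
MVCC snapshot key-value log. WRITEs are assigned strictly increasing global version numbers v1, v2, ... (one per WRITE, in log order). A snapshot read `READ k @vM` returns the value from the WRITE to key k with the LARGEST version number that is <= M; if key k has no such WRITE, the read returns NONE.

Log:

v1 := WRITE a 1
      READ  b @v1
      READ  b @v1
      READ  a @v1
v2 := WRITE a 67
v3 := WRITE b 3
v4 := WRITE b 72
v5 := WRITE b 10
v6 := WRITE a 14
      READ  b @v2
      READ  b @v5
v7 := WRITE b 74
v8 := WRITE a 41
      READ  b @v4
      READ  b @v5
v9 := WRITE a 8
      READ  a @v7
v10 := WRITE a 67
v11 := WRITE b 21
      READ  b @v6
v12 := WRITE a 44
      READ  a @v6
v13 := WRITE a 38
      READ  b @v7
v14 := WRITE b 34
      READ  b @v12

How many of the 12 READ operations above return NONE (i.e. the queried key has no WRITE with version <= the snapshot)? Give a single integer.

Answer: 3

Derivation:
v1: WRITE a=1  (a history now [(1, 1)])
READ b @v1: history=[] -> no version <= 1 -> NONE
READ b @v1: history=[] -> no version <= 1 -> NONE
READ a @v1: history=[(1, 1)] -> pick v1 -> 1
v2: WRITE a=67  (a history now [(1, 1), (2, 67)])
v3: WRITE b=3  (b history now [(3, 3)])
v4: WRITE b=72  (b history now [(3, 3), (4, 72)])
v5: WRITE b=10  (b history now [(3, 3), (4, 72), (5, 10)])
v6: WRITE a=14  (a history now [(1, 1), (2, 67), (6, 14)])
READ b @v2: history=[(3, 3), (4, 72), (5, 10)] -> no version <= 2 -> NONE
READ b @v5: history=[(3, 3), (4, 72), (5, 10)] -> pick v5 -> 10
v7: WRITE b=74  (b history now [(3, 3), (4, 72), (5, 10), (7, 74)])
v8: WRITE a=41  (a history now [(1, 1), (2, 67), (6, 14), (8, 41)])
READ b @v4: history=[(3, 3), (4, 72), (5, 10), (7, 74)] -> pick v4 -> 72
READ b @v5: history=[(3, 3), (4, 72), (5, 10), (7, 74)] -> pick v5 -> 10
v9: WRITE a=8  (a history now [(1, 1), (2, 67), (6, 14), (8, 41), (9, 8)])
READ a @v7: history=[(1, 1), (2, 67), (6, 14), (8, 41), (9, 8)] -> pick v6 -> 14
v10: WRITE a=67  (a history now [(1, 1), (2, 67), (6, 14), (8, 41), (9, 8), (10, 67)])
v11: WRITE b=21  (b history now [(3, 3), (4, 72), (5, 10), (7, 74), (11, 21)])
READ b @v6: history=[(3, 3), (4, 72), (5, 10), (7, 74), (11, 21)] -> pick v5 -> 10
v12: WRITE a=44  (a history now [(1, 1), (2, 67), (6, 14), (8, 41), (9, 8), (10, 67), (12, 44)])
READ a @v6: history=[(1, 1), (2, 67), (6, 14), (8, 41), (9, 8), (10, 67), (12, 44)] -> pick v6 -> 14
v13: WRITE a=38  (a history now [(1, 1), (2, 67), (6, 14), (8, 41), (9, 8), (10, 67), (12, 44), (13, 38)])
READ b @v7: history=[(3, 3), (4, 72), (5, 10), (7, 74), (11, 21)] -> pick v7 -> 74
v14: WRITE b=34  (b history now [(3, 3), (4, 72), (5, 10), (7, 74), (11, 21), (14, 34)])
READ b @v12: history=[(3, 3), (4, 72), (5, 10), (7, 74), (11, 21), (14, 34)] -> pick v11 -> 21
Read results in order: ['NONE', 'NONE', '1', 'NONE', '10', '72', '10', '14', '10', '14', '74', '21']
NONE count = 3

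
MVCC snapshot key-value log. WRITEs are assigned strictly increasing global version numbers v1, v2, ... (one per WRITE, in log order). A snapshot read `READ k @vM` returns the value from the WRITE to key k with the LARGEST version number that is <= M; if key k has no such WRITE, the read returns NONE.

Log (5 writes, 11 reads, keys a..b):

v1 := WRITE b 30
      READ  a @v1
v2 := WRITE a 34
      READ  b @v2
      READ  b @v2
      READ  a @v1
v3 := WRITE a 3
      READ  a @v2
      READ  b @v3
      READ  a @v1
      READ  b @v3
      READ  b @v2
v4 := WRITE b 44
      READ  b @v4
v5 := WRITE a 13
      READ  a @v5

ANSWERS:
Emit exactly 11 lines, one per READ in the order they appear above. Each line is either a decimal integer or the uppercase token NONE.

Answer: NONE
30
30
NONE
34
30
NONE
30
30
44
13

Derivation:
v1: WRITE b=30  (b history now [(1, 30)])
READ a @v1: history=[] -> no version <= 1 -> NONE
v2: WRITE a=34  (a history now [(2, 34)])
READ b @v2: history=[(1, 30)] -> pick v1 -> 30
READ b @v2: history=[(1, 30)] -> pick v1 -> 30
READ a @v1: history=[(2, 34)] -> no version <= 1 -> NONE
v3: WRITE a=3  (a history now [(2, 34), (3, 3)])
READ a @v2: history=[(2, 34), (3, 3)] -> pick v2 -> 34
READ b @v3: history=[(1, 30)] -> pick v1 -> 30
READ a @v1: history=[(2, 34), (3, 3)] -> no version <= 1 -> NONE
READ b @v3: history=[(1, 30)] -> pick v1 -> 30
READ b @v2: history=[(1, 30)] -> pick v1 -> 30
v4: WRITE b=44  (b history now [(1, 30), (4, 44)])
READ b @v4: history=[(1, 30), (4, 44)] -> pick v4 -> 44
v5: WRITE a=13  (a history now [(2, 34), (3, 3), (5, 13)])
READ a @v5: history=[(2, 34), (3, 3), (5, 13)] -> pick v5 -> 13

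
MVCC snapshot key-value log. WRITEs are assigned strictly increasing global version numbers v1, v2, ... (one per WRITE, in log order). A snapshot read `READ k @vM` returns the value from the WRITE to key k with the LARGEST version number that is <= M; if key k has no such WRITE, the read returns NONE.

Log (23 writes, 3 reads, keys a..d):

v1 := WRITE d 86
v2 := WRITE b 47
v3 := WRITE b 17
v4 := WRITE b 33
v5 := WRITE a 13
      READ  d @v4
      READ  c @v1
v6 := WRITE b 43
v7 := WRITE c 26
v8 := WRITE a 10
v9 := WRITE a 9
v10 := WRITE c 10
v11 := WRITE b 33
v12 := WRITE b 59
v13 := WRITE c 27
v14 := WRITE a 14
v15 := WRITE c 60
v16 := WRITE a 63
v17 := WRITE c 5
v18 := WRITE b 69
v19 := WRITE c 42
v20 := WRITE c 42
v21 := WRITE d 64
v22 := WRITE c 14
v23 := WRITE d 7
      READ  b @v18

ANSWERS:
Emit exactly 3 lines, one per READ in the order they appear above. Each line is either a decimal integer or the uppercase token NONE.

Answer: 86
NONE
69

Derivation:
v1: WRITE d=86  (d history now [(1, 86)])
v2: WRITE b=47  (b history now [(2, 47)])
v3: WRITE b=17  (b history now [(2, 47), (3, 17)])
v4: WRITE b=33  (b history now [(2, 47), (3, 17), (4, 33)])
v5: WRITE a=13  (a history now [(5, 13)])
READ d @v4: history=[(1, 86)] -> pick v1 -> 86
READ c @v1: history=[] -> no version <= 1 -> NONE
v6: WRITE b=43  (b history now [(2, 47), (3, 17), (4, 33), (6, 43)])
v7: WRITE c=26  (c history now [(7, 26)])
v8: WRITE a=10  (a history now [(5, 13), (8, 10)])
v9: WRITE a=9  (a history now [(5, 13), (8, 10), (9, 9)])
v10: WRITE c=10  (c history now [(7, 26), (10, 10)])
v11: WRITE b=33  (b history now [(2, 47), (3, 17), (4, 33), (6, 43), (11, 33)])
v12: WRITE b=59  (b history now [(2, 47), (3, 17), (4, 33), (6, 43), (11, 33), (12, 59)])
v13: WRITE c=27  (c history now [(7, 26), (10, 10), (13, 27)])
v14: WRITE a=14  (a history now [(5, 13), (8, 10), (9, 9), (14, 14)])
v15: WRITE c=60  (c history now [(7, 26), (10, 10), (13, 27), (15, 60)])
v16: WRITE a=63  (a history now [(5, 13), (8, 10), (9, 9), (14, 14), (16, 63)])
v17: WRITE c=5  (c history now [(7, 26), (10, 10), (13, 27), (15, 60), (17, 5)])
v18: WRITE b=69  (b history now [(2, 47), (3, 17), (4, 33), (6, 43), (11, 33), (12, 59), (18, 69)])
v19: WRITE c=42  (c history now [(7, 26), (10, 10), (13, 27), (15, 60), (17, 5), (19, 42)])
v20: WRITE c=42  (c history now [(7, 26), (10, 10), (13, 27), (15, 60), (17, 5), (19, 42), (20, 42)])
v21: WRITE d=64  (d history now [(1, 86), (21, 64)])
v22: WRITE c=14  (c history now [(7, 26), (10, 10), (13, 27), (15, 60), (17, 5), (19, 42), (20, 42), (22, 14)])
v23: WRITE d=7  (d history now [(1, 86), (21, 64), (23, 7)])
READ b @v18: history=[(2, 47), (3, 17), (4, 33), (6, 43), (11, 33), (12, 59), (18, 69)] -> pick v18 -> 69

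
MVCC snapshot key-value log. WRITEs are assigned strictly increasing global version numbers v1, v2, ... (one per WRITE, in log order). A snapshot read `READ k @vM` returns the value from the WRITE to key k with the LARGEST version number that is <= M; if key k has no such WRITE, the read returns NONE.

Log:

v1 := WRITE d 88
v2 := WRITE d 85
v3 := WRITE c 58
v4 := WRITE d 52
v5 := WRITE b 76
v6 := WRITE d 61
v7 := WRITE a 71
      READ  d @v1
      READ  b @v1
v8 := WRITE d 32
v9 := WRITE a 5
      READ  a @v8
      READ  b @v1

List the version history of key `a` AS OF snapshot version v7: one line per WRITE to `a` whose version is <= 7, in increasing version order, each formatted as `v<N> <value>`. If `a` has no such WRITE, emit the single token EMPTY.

Scan writes for key=a with version <= 7:
  v1 WRITE d 88 -> skip
  v2 WRITE d 85 -> skip
  v3 WRITE c 58 -> skip
  v4 WRITE d 52 -> skip
  v5 WRITE b 76 -> skip
  v6 WRITE d 61 -> skip
  v7 WRITE a 71 -> keep
  v8 WRITE d 32 -> skip
  v9 WRITE a 5 -> drop (> snap)
Collected: [(7, 71)]

Answer: v7 71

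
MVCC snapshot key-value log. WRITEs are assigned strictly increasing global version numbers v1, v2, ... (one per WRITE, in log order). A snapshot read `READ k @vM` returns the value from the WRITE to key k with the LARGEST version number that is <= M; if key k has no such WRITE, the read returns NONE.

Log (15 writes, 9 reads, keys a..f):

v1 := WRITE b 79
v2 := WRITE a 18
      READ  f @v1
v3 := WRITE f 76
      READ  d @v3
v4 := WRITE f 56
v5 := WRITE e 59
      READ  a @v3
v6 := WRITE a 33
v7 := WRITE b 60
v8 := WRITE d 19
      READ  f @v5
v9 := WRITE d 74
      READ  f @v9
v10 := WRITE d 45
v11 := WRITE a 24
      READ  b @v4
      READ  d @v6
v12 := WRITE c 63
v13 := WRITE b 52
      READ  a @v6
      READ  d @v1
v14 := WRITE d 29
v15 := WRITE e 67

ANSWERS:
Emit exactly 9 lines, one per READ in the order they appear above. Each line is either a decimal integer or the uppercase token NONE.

v1: WRITE b=79  (b history now [(1, 79)])
v2: WRITE a=18  (a history now [(2, 18)])
READ f @v1: history=[] -> no version <= 1 -> NONE
v3: WRITE f=76  (f history now [(3, 76)])
READ d @v3: history=[] -> no version <= 3 -> NONE
v4: WRITE f=56  (f history now [(3, 76), (4, 56)])
v5: WRITE e=59  (e history now [(5, 59)])
READ a @v3: history=[(2, 18)] -> pick v2 -> 18
v6: WRITE a=33  (a history now [(2, 18), (6, 33)])
v7: WRITE b=60  (b history now [(1, 79), (7, 60)])
v8: WRITE d=19  (d history now [(8, 19)])
READ f @v5: history=[(3, 76), (4, 56)] -> pick v4 -> 56
v9: WRITE d=74  (d history now [(8, 19), (9, 74)])
READ f @v9: history=[(3, 76), (4, 56)] -> pick v4 -> 56
v10: WRITE d=45  (d history now [(8, 19), (9, 74), (10, 45)])
v11: WRITE a=24  (a history now [(2, 18), (6, 33), (11, 24)])
READ b @v4: history=[(1, 79), (7, 60)] -> pick v1 -> 79
READ d @v6: history=[(8, 19), (9, 74), (10, 45)] -> no version <= 6 -> NONE
v12: WRITE c=63  (c history now [(12, 63)])
v13: WRITE b=52  (b history now [(1, 79), (7, 60), (13, 52)])
READ a @v6: history=[(2, 18), (6, 33), (11, 24)] -> pick v6 -> 33
READ d @v1: history=[(8, 19), (9, 74), (10, 45)] -> no version <= 1 -> NONE
v14: WRITE d=29  (d history now [(8, 19), (9, 74), (10, 45), (14, 29)])
v15: WRITE e=67  (e history now [(5, 59), (15, 67)])

Answer: NONE
NONE
18
56
56
79
NONE
33
NONE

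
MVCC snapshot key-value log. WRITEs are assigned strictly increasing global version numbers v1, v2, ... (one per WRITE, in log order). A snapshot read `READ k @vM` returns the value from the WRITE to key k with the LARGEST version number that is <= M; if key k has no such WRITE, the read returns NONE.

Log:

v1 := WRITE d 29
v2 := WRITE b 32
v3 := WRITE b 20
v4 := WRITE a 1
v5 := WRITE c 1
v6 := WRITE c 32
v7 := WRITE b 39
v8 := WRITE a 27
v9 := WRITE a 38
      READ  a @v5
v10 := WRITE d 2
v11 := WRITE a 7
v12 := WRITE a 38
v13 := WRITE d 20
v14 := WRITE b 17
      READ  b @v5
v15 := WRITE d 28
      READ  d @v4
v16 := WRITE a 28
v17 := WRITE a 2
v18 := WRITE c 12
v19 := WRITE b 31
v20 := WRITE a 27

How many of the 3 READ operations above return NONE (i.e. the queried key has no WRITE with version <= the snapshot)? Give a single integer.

v1: WRITE d=29  (d history now [(1, 29)])
v2: WRITE b=32  (b history now [(2, 32)])
v3: WRITE b=20  (b history now [(2, 32), (3, 20)])
v4: WRITE a=1  (a history now [(4, 1)])
v5: WRITE c=1  (c history now [(5, 1)])
v6: WRITE c=32  (c history now [(5, 1), (6, 32)])
v7: WRITE b=39  (b history now [(2, 32), (3, 20), (7, 39)])
v8: WRITE a=27  (a history now [(4, 1), (8, 27)])
v9: WRITE a=38  (a history now [(4, 1), (8, 27), (9, 38)])
READ a @v5: history=[(4, 1), (8, 27), (9, 38)] -> pick v4 -> 1
v10: WRITE d=2  (d history now [(1, 29), (10, 2)])
v11: WRITE a=7  (a history now [(4, 1), (8, 27), (9, 38), (11, 7)])
v12: WRITE a=38  (a history now [(4, 1), (8, 27), (9, 38), (11, 7), (12, 38)])
v13: WRITE d=20  (d history now [(1, 29), (10, 2), (13, 20)])
v14: WRITE b=17  (b history now [(2, 32), (3, 20), (7, 39), (14, 17)])
READ b @v5: history=[(2, 32), (3, 20), (7, 39), (14, 17)] -> pick v3 -> 20
v15: WRITE d=28  (d history now [(1, 29), (10, 2), (13, 20), (15, 28)])
READ d @v4: history=[(1, 29), (10, 2), (13, 20), (15, 28)] -> pick v1 -> 29
v16: WRITE a=28  (a history now [(4, 1), (8, 27), (9, 38), (11, 7), (12, 38), (16, 28)])
v17: WRITE a=2  (a history now [(4, 1), (8, 27), (9, 38), (11, 7), (12, 38), (16, 28), (17, 2)])
v18: WRITE c=12  (c history now [(5, 1), (6, 32), (18, 12)])
v19: WRITE b=31  (b history now [(2, 32), (3, 20), (7, 39), (14, 17), (19, 31)])
v20: WRITE a=27  (a history now [(4, 1), (8, 27), (9, 38), (11, 7), (12, 38), (16, 28), (17, 2), (20, 27)])
Read results in order: ['1', '20', '29']
NONE count = 0

Answer: 0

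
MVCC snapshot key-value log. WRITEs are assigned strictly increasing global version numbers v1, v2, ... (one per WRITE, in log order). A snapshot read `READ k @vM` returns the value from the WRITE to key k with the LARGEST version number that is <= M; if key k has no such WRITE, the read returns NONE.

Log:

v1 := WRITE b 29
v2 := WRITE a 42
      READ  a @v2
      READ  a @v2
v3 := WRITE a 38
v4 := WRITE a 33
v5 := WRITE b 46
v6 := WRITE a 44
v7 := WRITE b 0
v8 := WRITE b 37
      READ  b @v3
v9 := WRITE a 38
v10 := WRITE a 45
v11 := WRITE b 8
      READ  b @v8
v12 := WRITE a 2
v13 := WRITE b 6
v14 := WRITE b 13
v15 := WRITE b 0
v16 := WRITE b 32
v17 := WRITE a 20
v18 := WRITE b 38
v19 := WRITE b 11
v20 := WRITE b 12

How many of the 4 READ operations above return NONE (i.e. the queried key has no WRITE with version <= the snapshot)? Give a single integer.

Answer: 0

Derivation:
v1: WRITE b=29  (b history now [(1, 29)])
v2: WRITE a=42  (a history now [(2, 42)])
READ a @v2: history=[(2, 42)] -> pick v2 -> 42
READ a @v2: history=[(2, 42)] -> pick v2 -> 42
v3: WRITE a=38  (a history now [(2, 42), (3, 38)])
v4: WRITE a=33  (a history now [(2, 42), (3, 38), (4, 33)])
v5: WRITE b=46  (b history now [(1, 29), (5, 46)])
v6: WRITE a=44  (a history now [(2, 42), (3, 38), (4, 33), (6, 44)])
v7: WRITE b=0  (b history now [(1, 29), (5, 46), (7, 0)])
v8: WRITE b=37  (b history now [(1, 29), (5, 46), (7, 0), (8, 37)])
READ b @v3: history=[(1, 29), (5, 46), (7, 0), (8, 37)] -> pick v1 -> 29
v9: WRITE a=38  (a history now [(2, 42), (3, 38), (4, 33), (6, 44), (9, 38)])
v10: WRITE a=45  (a history now [(2, 42), (3, 38), (4, 33), (6, 44), (9, 38), (10, 45)])
v11: WRITE b=8  (b history now [(1, 29), (5, 46), (7, 0), (8, 37), (11, 8)])
READ b @v8: history=[(1, 29), (5, 46), (7, 0), (8, 37), (11, 8)] -> pick v8 -> 37
v12: WRITE a=2  (a history now [(2, 42), (3, 38), (4, 33), (6, 44), (9, 38), (10, 45), (12, 2)])
v13: WRITE b=6  (b history now [(1, 29), (5, 46), (7, 0), (8, 37), (11, 8), (13, 6)])
v14: WRITE b=13  (b history now [(1, 29), (5, 46), (7, 0), (8, 37), (11, 8), (13, 6), (14, 13)])
v15: WRITE b=0  (b history now [(1, 29), (5, 46), (7, 0), (8, 37), (11, 8), (13, 6), (14, 13), (15, 0)])
v16: WRITE b=32  (b history now [(1, 29), (5, 46), (7, 0), (8, 37), (11, 8), (13, 6), (14, 13), (15, 0), (16, 32)])
v17: WRITE a=20  (a history now [(2, 42), (3, 38), (4, 33), (6, 44), (9, 38), (10, 45), (12, 2), (17, 20)])
v18: WRITE b=38  (b history now [(1, 29), (5, 46), (7, 0), (8, 37), (11, 8), (13, 6), (14, 13), (15, 0), (16, 32), (18, 38)])
v19: WRITE b=11  (b history now [(1, 29), (5, 46), (7, 0), (8, 37), (11, 8), (13, 6), (14, 13), (15, 0), (16, 32), (18, 38), (19, 11)])
v20: WRITE b=12  (b history now [(1, 29), (5, 46), (7, 0), (8, 37), (11, 8), (13, 6), (14, 13), (15, 0), (16, 32), (18, 38), (19, 11), (20, 12)])
Read results in order: ['42', '42', '29', '37']
NONE count = 0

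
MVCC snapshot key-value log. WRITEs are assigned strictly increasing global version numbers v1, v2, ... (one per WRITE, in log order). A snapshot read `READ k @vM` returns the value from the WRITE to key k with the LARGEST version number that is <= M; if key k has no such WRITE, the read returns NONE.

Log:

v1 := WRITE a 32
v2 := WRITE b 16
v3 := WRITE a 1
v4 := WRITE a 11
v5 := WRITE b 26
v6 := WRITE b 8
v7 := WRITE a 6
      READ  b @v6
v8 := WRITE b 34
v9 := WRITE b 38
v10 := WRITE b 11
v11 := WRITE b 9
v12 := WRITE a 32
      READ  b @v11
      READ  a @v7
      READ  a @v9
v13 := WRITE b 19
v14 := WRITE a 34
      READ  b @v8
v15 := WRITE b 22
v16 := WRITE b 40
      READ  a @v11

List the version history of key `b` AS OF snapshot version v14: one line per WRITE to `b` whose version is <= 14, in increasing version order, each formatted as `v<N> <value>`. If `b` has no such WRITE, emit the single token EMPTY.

Scan writes for key=b with version <= 14:
  v1 WRITE a 32 -> skip
  v2 WRITE b 16 -> keep
  v3 WRITE a 1 -> skip
  v4 WRITE a 11 -> skip
  v5 WRITE b 26 -> keep
  v6 WRITE b 8 -> keep
  v7 WRITE a 6 -> skip
  v8 WRITE b 34 -> keep
  v9 WRITE b 38 -> keep
  v10 WRITE b 11 -> keep
  v11 WRITE b 9 -> keep
  v12 WRITE a 32 -> skip
  v13 WRITE b 19 -> keep
  v14 WRITE a 34 -> skip
  v15 WRITE b 22 -> drop (> snap)
  v16 WRITE b 40 -> drop (> snap)
Collected: [(2, 16), (5, 26), (6, 8), (8, 34), (9, 38), (10, 11), (11, 9), (13, 19)]

Answer: v2 16
v5 26
v6 8
v8 34
v9 38
v10 11
v11 9
v13 19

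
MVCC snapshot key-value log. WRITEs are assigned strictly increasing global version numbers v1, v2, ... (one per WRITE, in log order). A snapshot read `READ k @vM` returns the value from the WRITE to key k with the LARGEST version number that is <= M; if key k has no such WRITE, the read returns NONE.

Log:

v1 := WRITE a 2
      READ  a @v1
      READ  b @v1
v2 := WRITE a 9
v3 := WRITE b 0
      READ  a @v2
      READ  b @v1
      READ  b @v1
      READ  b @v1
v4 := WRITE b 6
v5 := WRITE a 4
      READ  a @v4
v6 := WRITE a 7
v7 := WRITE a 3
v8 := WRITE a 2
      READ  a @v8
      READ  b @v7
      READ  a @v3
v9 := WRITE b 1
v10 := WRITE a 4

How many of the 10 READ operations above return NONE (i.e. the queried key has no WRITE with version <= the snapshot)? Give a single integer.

Answer: 4

Derivation:
v1: WRITE a=2  (a history now [(1, 2)])
READ a @v1: history=[(1, 2)] -> pick v1 -> 2
READ b @v1: history=[] -> no version <= 1 -> NONE
v2: WRITE a=9  (a history now [(1, 2), (2, 9)])
v3: WRITE b=0  (b history now [(3, 0)])
READ a @v2: history=[(1, 2), (2, 9)] -> pick v2 -> 9
READ b @v1: history=[(3, 0)] -> no version <= 1 -> NONE
READ b @v1: history=[(3, 0)] -> no version <= 1 -> NONE
READ b @v1: history=[(3, 0)] -> no version <= 1 -> NONE
v4: WRITE b=6  (b history now [(3, 0), (4, 6)])
v5: WRITE a=4  (a history now [(1, 2), (2, 9), (5, 4)])
READ a @v4: history=[(1, 2), (2, 9), (5, 4)] -> pick v2 -> 9
v6: WRITE a=7  (a history now [(1, 2), (2, 9), (5, 4), (6, 7)])
v7: WRITE a=3  (a history now [(1, 2), (2, 9), (5, 4), (6, 7), (7, 3)])
v8: WRITE a=2  (a history now [(1, 2), (2, 9), (5, 4), (6, 7), (7, 3), (8, 2)])
READ a @v8: history=[(1, 2), (2, 9), (5, 4), (6, 7), (7, 3), (8, 2)] -> pick v8 -> 2
READ b @v7: history=[(3, 0), (4, 6)] -> pick v4 -> 6
READ a @v3: history=[(1, 2), (2, 9), (5, 4), (6, 7), (7, 3), (8, 2)] -> pick v2 -> 9
v9: WRITE b=1  (b history now [(3, 0), (4, 6), (9, 1)])
v10: WRITE a=4  (a history now [(1, 2), (2, 9), (5, 4), (6, 7), (7, 3), (8, 2), (10, 4)])
Read results in order: ['2', 'NONE', '9', 'NONE', 'NONE', 'NONE', '9', '2', '6', '9']
NONE count = 4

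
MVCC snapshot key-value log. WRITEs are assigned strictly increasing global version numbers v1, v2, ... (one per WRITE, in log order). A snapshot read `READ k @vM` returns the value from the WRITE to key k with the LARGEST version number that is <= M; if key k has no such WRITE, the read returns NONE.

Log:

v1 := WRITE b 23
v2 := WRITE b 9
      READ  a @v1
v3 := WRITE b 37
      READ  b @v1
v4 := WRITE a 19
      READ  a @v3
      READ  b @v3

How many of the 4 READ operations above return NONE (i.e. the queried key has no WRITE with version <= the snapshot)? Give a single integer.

v1: WRITE b=23  (b history now [(1, 23)])
v2: WRITE b=9  (b history now [(1, 23), (2, 9)])
READ a @v1: history=[] -> no version <= 1 -> NONE
v3: WRITE b=37  (b history now [(1, 23), (2, 9), (3, 37)])
READ b @v1: history=[(1, 23), (2, 9), (3, 37)] -> pick v1 -> 23
v4: WRITE a=19  (a history now [(4, 19)])
READ a @v3: history=[(4, 19)] -> no version <= 3 -> NONE
READ b @v3: history=[(1, 23), (2, 9), (3, 37)] -> pick v3 -> 37
Read results in order: ['NONE', '23', 'NONE', '37']
NONE count = 2

Answer: 2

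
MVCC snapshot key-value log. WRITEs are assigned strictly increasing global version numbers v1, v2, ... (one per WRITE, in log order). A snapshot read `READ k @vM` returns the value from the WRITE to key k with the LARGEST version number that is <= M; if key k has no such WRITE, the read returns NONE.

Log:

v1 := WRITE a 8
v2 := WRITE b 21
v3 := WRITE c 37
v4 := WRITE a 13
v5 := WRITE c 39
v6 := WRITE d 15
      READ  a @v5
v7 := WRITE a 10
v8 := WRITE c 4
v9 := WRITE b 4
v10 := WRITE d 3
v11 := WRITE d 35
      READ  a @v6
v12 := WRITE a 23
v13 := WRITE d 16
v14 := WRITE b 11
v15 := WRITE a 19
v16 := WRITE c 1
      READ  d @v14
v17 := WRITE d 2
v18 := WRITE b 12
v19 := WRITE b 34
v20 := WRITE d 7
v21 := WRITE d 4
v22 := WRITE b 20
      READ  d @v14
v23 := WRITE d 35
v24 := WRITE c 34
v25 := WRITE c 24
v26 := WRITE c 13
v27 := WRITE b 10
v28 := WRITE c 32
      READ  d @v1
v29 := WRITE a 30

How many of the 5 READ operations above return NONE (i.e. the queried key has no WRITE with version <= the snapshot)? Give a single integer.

v1: WRITE a=8  (a history now [(1, 8)])
v2: WRITE b=21  (b history now [(2, 21)])
v3: WRITE c=37  (c history now [(3, 37)])
v4: WRITE a=13  (a history now [(1, 8), (4, 13)])
v5: WRITE c=39  (c history now [(3, 37), (5, 39)])
v6: WRITE d=15  (d history now [(6, 15)])
READ a @v5: history=[(1, 8), (4, 13)] -> pick v4 -> 13
v7: WRITE a=10  (a history now [(1, 8), (4, 13), (7, 10)])
v8: WRITE c=4  (c history now [(3, 37), (5, 39), (8, 4)])
v9: WRITE b=4  (b history now [(2, 21), (9, 4)])
v10: WRITE d=3  (d history now [(6, 15), (10, 3)])
v11: WRITE d=35  (d history now [(6, 15), (10, 3), (11, 35)])
READ a @v6: history=[(1, 8), (4, 13), (7, 10)] -> pick v4 -> 13
v12: WRITE a=23  (a history now [(1, 8), (4, 13), (7, 10), (12, 23)])
v13: WRITE d=16  (d history now [(6, 15), (10, 3), (11, 35), (13, 16)])
v14: WRITE b=11  (b history now [(2, 21), (9, 4), (14, 11)])
v15: WRITE a=19  (a history now [(1, 8), (4, 13), (7, 10), (12, 23), (15, 19)])
v16: WRITE c=1  (c history now [(3, 37), (5, 39), (8, 4), (16, 1)])
READ d @v14: history=[(6, 15), (10, 3), (11, 35), (13, 16)] -> pick v13 -> 16
v17: WRITE d=2  (d history now [(6, 15), (10, 3), (11, 35), (13, 16), (17, 2)])
v18: WRITE b=12  (b history now [(2, 21), (9, 4), (14, 11), (18, 12)])
v19: WRITE b=34  (b history now [(2, 21), (9, 4), (14, 11), (18, 12), (19, 34)])
v20: WRITE d=7  (d history now [(6, 15), (10, 3), (11, 35), (13, 16), (17, 2), (20, 7)])
v21: WRITE d=4  (d history now [(6, 15), (10, 3), (11, 35), (13, 16), (17, 2), (20, 7), (21, 4)])
v22: WRITE b=20  (b history now [(2, 21), (9, 4), (14, 11), (18, 12), (19, 34), (22, 20)])
READ d @v14: history=[(6, 15), (10, 3), (11, 35), (13, 16), (17, 2), (20, 7), (21, 4)] -> pick v13 -> 16
v23: WRITE d=35  (d history now [(6, 15), (10, 3), (11, 35), (13, 16), (17, 2), (20, 7), (21, 4), (23, 35)])
v24: WRITE c=34  (c history now [(3, 37), (5, 39), (8, 4), (16, 1), (24, 34)])
v25: WRITE c=24  (c history now [(3, 37), (5, 39), (8, 4), (16, 1), (24, 34), (25, 24)])
v26: WRITE c=13  (c history now [(3, 37), (5, 39), (8, 4), (16, 1), (24, 34), (25, 24), (26, 13)])
v27: WRITE b=10  (b history now [(2, 21), (9, 4), (14, 11), (18, 12), (19, 34), (22, 20), (27, 10)])
v28: WRITE c=32  (c history now [(3, 37), (5, 39), (8, 4), (16, 1), (24, 34), (25, 24), (26, 13), (28, 32)])
READ d @v1: history=[(6, 15), (10, 3), (11, 35), (13, 16), (17, 2), (20, 7), (21, 4), (23, 35)] -> no version <= 1 -> NONE
v29: WRITE a=30  (a history now [(1, 8), (4, 13), (7, 10), (12, 23), (15, 19), (29, 30)])
Read results in order: ['13', '13', '16', '16', 'NONE']
NONE count = 1

Answer: 1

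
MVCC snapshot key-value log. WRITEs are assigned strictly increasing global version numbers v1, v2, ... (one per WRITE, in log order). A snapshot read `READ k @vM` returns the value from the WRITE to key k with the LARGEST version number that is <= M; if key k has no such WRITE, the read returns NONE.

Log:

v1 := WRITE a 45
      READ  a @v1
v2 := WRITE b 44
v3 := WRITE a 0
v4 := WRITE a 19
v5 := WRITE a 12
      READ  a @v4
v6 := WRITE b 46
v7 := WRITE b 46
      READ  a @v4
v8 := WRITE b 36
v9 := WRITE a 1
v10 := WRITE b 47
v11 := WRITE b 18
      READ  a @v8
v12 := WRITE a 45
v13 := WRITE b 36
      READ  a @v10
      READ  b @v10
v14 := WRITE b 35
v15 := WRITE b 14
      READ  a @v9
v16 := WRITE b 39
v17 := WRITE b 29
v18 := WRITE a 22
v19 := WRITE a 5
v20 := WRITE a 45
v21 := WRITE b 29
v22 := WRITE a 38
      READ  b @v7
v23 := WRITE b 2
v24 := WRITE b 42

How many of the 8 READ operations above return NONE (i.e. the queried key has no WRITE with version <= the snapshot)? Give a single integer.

Answer: 0

Derivation:
v1: WRITE a=45  (a history now [(1, 45)])
READ a @v1: history=[(1, 45)] -> pick v1 -> 45
v2: WRITE b=44  (b history now [(2, 44)])
v3: WRITE a=0  (a history now [(1, 45), (3, 0)])
v4: WRITE a=19  (a history now [(1, 45), (3, 0), (4, 19)])
v5: WRITE a=12  (a history now [(1, 45), (3, 0), (4, 19), (5, 12)])
READ a @v4: history=[(1, 45), (3, 0), (4, 19), (5, 12)] -> pick v4 -> 19
v6: WRITE b=46  (b history now [(2, 44), (6, 46)])
v7: WRITE b=46  (b history now [(2, 44), (6, 46), (7, 46)])
READ a @v4: history=[(1, 45), (3, 0), (4, 19), (5, 12)] -> pick v4 -> 19
v8: WRITE b=36  (b history now [(2, 44), (6, 46), (7, 46), (8, 36)])
v9: WRITE a=1  (a history now [(1, 45), (3, 0), (4, 19), (5, 12), (9, 1)])
v10: WRITE b=47  (b history now [(2, 44), (6, 46), (7, 46), (8, 36), (10, 47)])
v11: WRITE b=18  (b history now [(2, 44), (6, 46), (7, 46), (8, 36), (10, 47), (11, 18)])
READ a @v8: history=[(1, 45), (3, 0), (4, 19), (5, 12), (9, 1)] -> pick v5 -> 12
v12: WRITE a=45  (a history now [(1, 45), (3, 0), (4, 19), (5, 12), (9, 1), (12, 45)])
v13: WRITE b=36  (b history now [(2, 44), (6, 46), (7, 46), (8, 36), (10, 47), (11, 18), (13, 36)])
READ a @v10: history=[(1, 45), (3, 0), (4, 19), (5, 12), (9, 1), (12, 45)] -> pick v9 -> 1
READ b @v10: history=[(2, 44), (6, 46), (7, 46), (8, 36), (10, 47), (11, 18), (13, 36)] -> pick v10 -> 47
v14: WRITE b=35  (b history now [(2, 44), (6, 46), (7, 46), (8, 36), (10, 47), (11, 18), (13, 36), (14, 35)])
v15: WRITE b=14  (b history now [(2, 44), (6, 46), (7, 46), (8, 36), (10, 47), (11, 18), (13, 36), (14, 35), (15, 14)])
READ a @v9: history=[(1, 45), (3, 0), (4, 19), (5, 12), (9, 1), (12, 45)] -> pick v9 -> 1
v16: WRITE b=39  (b history now [(2, 44), (6, 46), (7, 46), (8, 36), (10, 47), (11, 18), (13, 36), (14, 35), (15, 14), (16, 39)])
v17: WRITE b=29  (b history now [(2, 44), (6, 46), (7, 46), (8, 36), (10, 47), (11, 18), (13, 36), (14, 35), (15, 14), (16, 39), (17, 29)])
v18: WRITE a=22  (a history now [(1, 45), (3, 0), (4, 19), (5, 12), (9, 1), (12, 45), (18, 22)])
v19: WRITE a=5  (a history now [(1, 45), (3, 0), (4, 19), (5, 12), (9, 1), (12, 45), (18, 22), (19, 5)])
v20: WRITE a=45  (a history now [(1, 45), (3, 0), (4, 19), (5, 12), (9, 1), (12, 45), (18, 22), (19, 5), (20, 45)])
v21: WRITE b=29  (b history now [(2, 44), (6, 46), (7, 46), (8, 36), (10, 47), (11, 18), (13, 36), (14, 35), (15, 14), (16, 39), (17, 29), (21, 29)])
v22: WRITE a=38  (a history now [(1, 45), (3, 0), (4, 19), (5, 12), (9, 1), (12, 45), (18, 22), (19, 5), (20, 45), (22, 38)])
READ b @v7: history=[(2, 44), (6, 46), (7, 46), (8, 36), (10, 47), (11, 18), (13, 36), (14, 35), (15, 14), (16, 39), (17, 29), (21, 29)] -> pick v7 -> 46
v23: WRITE b=2  (b history now [(2, 44), (6, 46), (7, 46), (8, 36), (10, 47), (11, 18), (13, 36), (14, 35), (15, 14), (16, 39), (17, 29), (21, 29), (23, 2)])
v24: WRITE b=42  (b history now [(2, 44), (6, 46), (7, 46), (8, 36), (10, 47), (11, 18), (13, 36), (14, 35), (15, 14), (16, 39), (17, 29), (21, 29), (23, 2), (24, 42)])
Read results in order: ['45', '19', '19', '12', '1', '47', '1', '46']
NONE count = 0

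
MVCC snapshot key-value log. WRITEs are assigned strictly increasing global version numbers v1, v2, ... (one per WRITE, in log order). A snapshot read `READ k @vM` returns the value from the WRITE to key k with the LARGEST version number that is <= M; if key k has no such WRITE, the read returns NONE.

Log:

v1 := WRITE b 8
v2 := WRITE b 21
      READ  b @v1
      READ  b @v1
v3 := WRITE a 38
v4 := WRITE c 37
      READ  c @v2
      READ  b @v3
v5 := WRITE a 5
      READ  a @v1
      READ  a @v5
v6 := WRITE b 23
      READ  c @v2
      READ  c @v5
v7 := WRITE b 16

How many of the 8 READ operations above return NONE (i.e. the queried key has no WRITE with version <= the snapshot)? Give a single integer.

Answer: 3

Derivation:
v1: WRITE b=8  (b history now [(1, 8)])
v2: WRITE b=21  (b history now [(1, 8), (2, 21)])
READ b @v1: history=[(1, 8), (2, 21)] -> pick v1 -> 8
READ b @v1: history=[(1, 8), (2, 21)] -> pick v1 -> 8
v3: WRITE a=38  (a history now [(3, 38)])
v4: WRITE c=37  (c history now [(4, 37)])
READ c @v2: history=[(4, 37)] -> no version <= 2 -> NONE
READ b @v3: history=[(1, 8), (2, 21)] -> pick v2 -> 21
v5: WRITE a=5  (a history now [(3, 38), (5, 5)])
READ a @v1: history=[(3, 38), (5, 5)] -> no version <= 1 -> NONE
READ a @v5: history=[(3, 38), (5, 5)] -> pick v5 -> 5
v6: WRITE b=23  (b history now [(1, 8), (2, 21), (6, 23)])
READ c @v2: history=[(4, 37)] -> no version <= 2 -> NONE
READ c @v5: history=[(4, 37)] -> pick v4 -> 37
v7: WRITE b=16  (b history now [(1, 8), (2, 21), (6, 23), (7, 16)])
Read results in order: ['8', '8', 'NONE', '21', 'NONE', '5', 'NONE', '37']
NONE count = 3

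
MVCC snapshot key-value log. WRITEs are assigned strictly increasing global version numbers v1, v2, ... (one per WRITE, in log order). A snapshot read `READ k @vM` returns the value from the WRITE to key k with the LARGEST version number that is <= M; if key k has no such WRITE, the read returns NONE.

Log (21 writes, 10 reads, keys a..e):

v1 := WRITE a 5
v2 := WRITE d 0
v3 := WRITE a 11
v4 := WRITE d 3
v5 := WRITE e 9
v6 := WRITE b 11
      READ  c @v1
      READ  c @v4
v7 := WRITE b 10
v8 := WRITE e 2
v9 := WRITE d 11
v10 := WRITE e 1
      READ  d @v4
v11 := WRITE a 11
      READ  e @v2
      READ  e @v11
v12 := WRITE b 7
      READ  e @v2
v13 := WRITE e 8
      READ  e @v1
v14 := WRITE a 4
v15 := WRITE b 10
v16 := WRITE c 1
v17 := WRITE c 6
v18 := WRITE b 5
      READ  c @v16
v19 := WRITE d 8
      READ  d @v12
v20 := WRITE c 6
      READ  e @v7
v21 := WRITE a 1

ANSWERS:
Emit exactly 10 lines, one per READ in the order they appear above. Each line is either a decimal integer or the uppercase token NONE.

Answer: NONE
NONE
3
NONE
1
NONE
NONE
1
11
9

Derivation:
v1: WRITE a=5  (a history now [(1, 5)])
v2: WRITE d=0  (d history now [(2, 0)])
v3: WRITE a=11  (a history now [(1, 5), (3, 11)])
v4: WRITE d=3  (d history now [(2, 0), (4, 3)])
v5: WRITE e=9  (e history now [(5, 9)])
v6: WRITE b=11  (b history now [(6, 11)])
READ c @v1: history=[] -> no version <= 1 -> NONE
READ c @v4: history=[] -> no version <= 4 -> NONE
v7: WRITE b=10  (b history now [(6, 11), (7, 10)])
v8: WRITE e=2  (e history now [(5, 9), (8, 2)])
v9: WRITE d=11  (d history now [(2, 0), (4, 3), (9, 11)])
v10: WRITE e=1  (e history now [(5, 9), (8, 2), (10, 1)])
READ d @v4: history=[(2, 0), (4, 3), (9, 11)] -> pick v4 -> 3
v11: WRITE a=11  (a history now [(1, 5), (3, 11), (11, 11)])
READ e @v2: history=[(5, 9), (8, 2), (10, 1)] -> no version <= 2 -> NONE
READ e @v11: history=[(5, 9), (8, 2), (10, 1)] -> pick v10 -> 1
v12: WRITE b=7  (b history now [(6, 11), (7, 10), (12, 7)])
READ e @v2: history=[(5, 9), (8, 2), (10, 1)] -> no version <= 2 -> NONE
v13: WRITE e=8  (e history now [(5, 9), (8, 2), (10, 1), (13, 8)])
READ e @v1: history=[(5, 9), (8, 2), (10, 1), (13, 8)] -> no version <= 1 -> NONE
v14: WRITE a=4  (a history now [(1, 5), (3, 11), (11, 11), (14, 4)])
v15: WRITE b=10  (b history now [(6, 11), (7, 10), (12, 7), (15, 10)])
v16: WRITE c=1  (c history now [(16, 1)])
v17: WRITE c=6  (c history now [(16, 1), (17, 6)])
v18: WRITE b=5  (b history now [(6, 11), (7, 10), (12, 7), (15, 10), (18, 5)])
READ c @v16: history=[(16, 1), (17, 6)] -> pick v16 -> 1
v19: WRITE d=8  (d history now [(2, 0), (4, 3), (9, 11), (19, 8)])
READ d @v12: history=[(2, 0), (4, 3), (9, 11), (19, 8)] -> pick v9 -> 11
v20: WRITE c=6  (c history now [(16, 1), (17, 6), (20, 6)])
READ e @v7: history=[(5, 9), (8, 2), (10, 1), (13, 8)] -> pick v5 -> 9
v21: WRITE a=1  (a history now [(1, 5), (3, 11), (11, 11), (14, 4), (21, 1)])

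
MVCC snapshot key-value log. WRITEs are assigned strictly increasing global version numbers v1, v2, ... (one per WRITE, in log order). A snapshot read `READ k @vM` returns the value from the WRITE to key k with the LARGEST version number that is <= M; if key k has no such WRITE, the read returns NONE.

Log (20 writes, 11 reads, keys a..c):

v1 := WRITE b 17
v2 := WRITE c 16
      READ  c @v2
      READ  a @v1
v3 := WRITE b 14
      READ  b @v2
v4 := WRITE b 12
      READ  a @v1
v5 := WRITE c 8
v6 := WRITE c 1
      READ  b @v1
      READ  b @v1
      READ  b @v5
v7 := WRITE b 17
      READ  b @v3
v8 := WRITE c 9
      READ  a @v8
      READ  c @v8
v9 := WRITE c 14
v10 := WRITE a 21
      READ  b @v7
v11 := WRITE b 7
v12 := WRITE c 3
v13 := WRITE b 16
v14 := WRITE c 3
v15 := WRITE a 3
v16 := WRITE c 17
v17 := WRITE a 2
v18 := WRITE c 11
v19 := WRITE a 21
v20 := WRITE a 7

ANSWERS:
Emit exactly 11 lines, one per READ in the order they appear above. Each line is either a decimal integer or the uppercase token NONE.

Answer: 16
NONE
17
NONE
17
17
12
14
NONE
9
17

Derivation:
v1: WRITE b=17  (b history now [(1, 17)])
v2: WRITE c=16  (c history now [(2, 16)])
READ c @v2: history=[(2, 16)] -> pick v2 -> 16
READ a @v1: history=[] -> no version <= 1 -> NONE
v3: WRITE b=14  (b history now [(1, 17), (3, 14)])
READ b @v2: history=[(1, 17), (3, 14)] -> pick v1 -> 17
v4: WRITE b=12  (b history now [(1, 17), (3, 14), (4, 12)])
READ a @v1: history=[] -> no version <= 1 -> NONE
v5: WRITE c=8  (c history now [(2, 16), (5, 8)])
v6: WRITE c=1  (c history now [(2, 16), (5, 8), (6, 1)])
READ b @v1: history=[(1, 17), (3, 14), (4, 12)] -> pick v1 -> 17
READ b @v1: history=[(1, 17), (3, 14), (4, 12)] -> pick v1 -> 17
READ b @v5: history=[(1, 17), (3, 14), (4, 12)] -> pick v4 -> 12
v7: WRITE b=17  (b history now [(1, 17), (3, 14), (4, 12), (7, 17)])
READ b @v3: history=[(1, 17), (3, 14), (4, 12), (7, 17)] -> pick v3 -> 14
v8: WRITE c=9  (c history now [(2, 16), (5, 8), (6, 1), (8, 9)])
READ a @v8: history=[] -> no version <= 8 -> NONE
READ c @v8: history=[(2, 16), (5, 8), (6, 1), (8, 9)] -> pick v8 -> 9
v9: WRITE c=14  (c history now [(2, 16), (5, 8), (6, 1), (8, 9), (9, 14)])
v10: WRITE a=21  (a history now [(10, 21)])
READ b @v7: history=[(1, 17), (3, 14), (4, 12), (7, 17)] -> pick v7 -> 17
v11: WRITE b=7  (b history now [(1, 17), (3, 14), (4, 12), (7, 17), (11, 7)])
v12: WRITE c=3  (c history now [(2, 16), (5, 8), (6, 1), (8, 9), (9, 14), (12, 3)])
v13: WRITE b=16  (b history now [(1, 17), (3, 14), (4, 12), (7, 17), (11, 7), (13, 16)])
v14: WRITE c=3  (c history now [(2, 16), (5, 8), (6, 1), (8, 9), (9, 14), (12, 3), (14, 3)])
v15: WRITE a=3  (a history now [(10, 21), (15, 3)])
v16: WRITE c=17  (c history now [(2, 16), (5, 8), (6, 1), (8, 9), (9, 14), (12, 3), (14, 3), (16, 17)])
v17: WRITE a=2  (a history now [(10, 21), (15, 3), (17, 2)])
v18: WRITE c=11  (c history now [(2, 16), (5, 8), (6, 1), (8, 9), (9, 14), (12, 3), (14, 3), (16, 17), (18, 11)])
v19: WRITE a=21  (a history now [(10, 21), (15, 3), (17, 2), (19, 21)])
v20: WRITE a=7  (a history now [(10, 21), (15, 3), (17, 2), (19, 21), (20, 7)])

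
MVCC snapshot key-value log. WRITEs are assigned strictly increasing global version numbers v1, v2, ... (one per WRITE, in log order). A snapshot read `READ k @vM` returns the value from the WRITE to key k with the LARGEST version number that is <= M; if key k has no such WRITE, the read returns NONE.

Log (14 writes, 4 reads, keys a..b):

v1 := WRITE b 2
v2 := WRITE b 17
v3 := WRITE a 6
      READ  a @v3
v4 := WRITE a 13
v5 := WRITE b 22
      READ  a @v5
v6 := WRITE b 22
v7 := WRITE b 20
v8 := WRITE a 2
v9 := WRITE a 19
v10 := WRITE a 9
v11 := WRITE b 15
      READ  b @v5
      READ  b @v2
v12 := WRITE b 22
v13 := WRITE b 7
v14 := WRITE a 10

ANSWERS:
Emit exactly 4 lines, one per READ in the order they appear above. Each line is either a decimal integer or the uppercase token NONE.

Answer: 6
13
22
17

Derivation:
v1: WRITE b=2  (b history now [(1, 2)])
v2: WRITE b=17  (b history now [(1, 2), (2, 17)])
v3: WRITE a=6  (a history now [(3, 6)])
READ a @v3: history=[(3, 6)] -> pick v3 -> 6
v4: WRITE a=13  (a history now [(3, 6), (4, 13)])
v5: WRITE b=22  (b history now [(1, 2), (2, 17), (5, 22)])
READ a @v5: history=[(3, 6), (4, 13)] -> pick v4 -> 13
v6: WRITE b=22  (b history now [(1, 2), (2, 17), (5, 22), (6, 22)])
v7: WRITE b=20  (b history now [(1, 2), (2, 17), (5, 22), (6, 22), (7, 20)])
v8: WRITE a=2  (a history now [(3, 6), (4, 13), (8, 2)])
v9: WRITE a=19  (a history now [(3, 6), (4, 13), (8, 2), (9, 19)])
v10: WRITE a=9  (a history now [(3, 6), (4, 13), (8, 2), (9, 19), (10, 9)])
v11: WRITE b=15  (b history now [(1, 2), (2, 17), (5, 22), (6, 22), (7, 20), (11, 15)])
READ b @v5: history=[(1, 2), (2, 17), (5, 22), (6, 22), (7, 20), (11, 15)] -> pick v5 -> 22
READ b @v2: history=[(1, 2), (2, 17), (5, 22), (6, 22), (7, 20), (11, 15)] -> pick v2 -> 17
v12: WRITE b=22  (b history now [(1, 2), (2, 17), (5, 22), (6, 22), (7, 20), (11, 15), (12, 22)])
v13: WRITE b=7  (b history now [(1, 2), (2, 17), (5, 22), (6, 22), (7, 20), (11, 15), (12, 22), (13, 7)])
v14: WRITE a=10  (a history now [(3, 6), (4, 13), (8, 2), (9, 19), (10, 9), (14, 10)])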